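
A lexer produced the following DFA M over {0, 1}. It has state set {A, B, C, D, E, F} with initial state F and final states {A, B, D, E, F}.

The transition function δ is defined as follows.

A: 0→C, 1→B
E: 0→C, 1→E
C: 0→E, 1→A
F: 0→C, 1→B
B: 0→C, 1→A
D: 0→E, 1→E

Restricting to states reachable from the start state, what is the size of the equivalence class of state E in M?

4

Reachable states from the start: {A,B,C,E,F}. Unreachable: {D} — drop them.
Start with accepting vs non-accepting: {A,B,E,F} | {C}.
No further refinement is possible. Final partition (2 blocks): {A,B,E,F} | {C}.
The equivalence class containing E is {A,B,E,F}, of size 4.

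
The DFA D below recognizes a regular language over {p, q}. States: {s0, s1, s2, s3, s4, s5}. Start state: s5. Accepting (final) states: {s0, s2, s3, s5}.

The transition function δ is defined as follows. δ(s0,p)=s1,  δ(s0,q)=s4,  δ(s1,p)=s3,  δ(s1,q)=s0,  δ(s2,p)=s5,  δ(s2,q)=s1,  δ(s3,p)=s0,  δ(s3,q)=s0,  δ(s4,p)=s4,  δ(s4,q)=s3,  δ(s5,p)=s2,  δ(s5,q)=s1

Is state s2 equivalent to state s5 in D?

P0 = {s0,s2,s3,s5} | {s1,s4}.
Refine {s0,s2,s3,s5} on symbol p: members go to different blocks, giving {s2,s3,s5} and {s0}.
Refine {s2,s3,s5} on symbol p: members go to different blocks, giving {s2,s5} and {s3}.
Refine {s1,s4} on symbol p: members go to different blocks, giving {s1} and {s4}.
The partition is now stable with 5 blocks: {s2,s5} | {s1} | {s0} | {s3} | {s4}.
s2 and s5 lie in the same block of the stable partition, so they are equivalent — no string distinguishes them.

Yes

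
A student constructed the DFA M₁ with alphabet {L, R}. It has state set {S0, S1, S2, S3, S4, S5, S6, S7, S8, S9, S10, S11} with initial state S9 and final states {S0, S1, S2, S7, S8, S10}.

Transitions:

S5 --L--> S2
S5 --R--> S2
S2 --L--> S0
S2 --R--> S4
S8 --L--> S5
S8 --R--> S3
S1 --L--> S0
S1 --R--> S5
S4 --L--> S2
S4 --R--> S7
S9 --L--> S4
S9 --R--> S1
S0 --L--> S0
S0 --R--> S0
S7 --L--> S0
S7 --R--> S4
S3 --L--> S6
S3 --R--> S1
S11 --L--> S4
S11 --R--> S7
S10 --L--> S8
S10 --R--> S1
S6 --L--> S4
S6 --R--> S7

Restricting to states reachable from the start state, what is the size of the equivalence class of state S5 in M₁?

States {S3,S6,S8,S10,S11} cannot be reached from the start state, so discard them.
Start with accepting vs non-accepting: {S0,S1,S2,S7} | {S4,S5,S9}.
Split {S0,S1,S2,S7} by δ(·,R) → {S1,S2,S7} and {S0}.
On input L, block {S4,S5,S9} splits into {S4,S5} and {S9}.
Stable partition: {S1,S2,S7} | {S4,S5} | {S0} | {S9} — 4 equivalence classes.
The equivalence class containing S5 is {S4,S5}, of size 2.

2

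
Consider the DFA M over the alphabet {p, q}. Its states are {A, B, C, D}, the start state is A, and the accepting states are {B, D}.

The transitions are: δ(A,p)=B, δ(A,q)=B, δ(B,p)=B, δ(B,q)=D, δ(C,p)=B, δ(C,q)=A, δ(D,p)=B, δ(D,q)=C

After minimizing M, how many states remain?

4

Every state is reachable, so we keep all 4.
P0 = {B,D} | {A,C}.
Split {B,D} by δ(·,q) → {B} and {D}.
On input q, block {A,C} splits into {A} and {C}.
No further refinement is possible. Final partition (4 blocks): {B} | {A} | {D} | {C}.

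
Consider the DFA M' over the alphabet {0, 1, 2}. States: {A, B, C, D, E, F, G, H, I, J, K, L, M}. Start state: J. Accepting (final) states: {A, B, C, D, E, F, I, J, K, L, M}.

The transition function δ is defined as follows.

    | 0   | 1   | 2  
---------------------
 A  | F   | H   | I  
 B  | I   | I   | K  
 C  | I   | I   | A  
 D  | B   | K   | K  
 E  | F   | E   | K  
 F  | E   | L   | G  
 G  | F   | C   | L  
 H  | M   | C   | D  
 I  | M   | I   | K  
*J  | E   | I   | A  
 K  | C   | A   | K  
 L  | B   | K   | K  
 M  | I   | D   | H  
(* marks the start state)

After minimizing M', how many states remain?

8

Every state is reachable, so we keep all 13.
Initial partition by acceptance: {A,B,C,D,E,F,I,J,K,L,M} | {G,H}.
Split {A,B,C,D,E,F,I,J,K,L,M} by δ(·,1) → {B,C,D,E,F,I,J,K,L,M} and {A}.
On input 1, block {B,C,D,E,F,I,J,K,L,M} splits into {B,C,D,E,F,I,J,L,M} and {K}.
Split {B,C,D,E,F,I,J,L,M} by δ(·,1) → {B,C,E,F,I,J,M} and {D,L}.
On input 1, block {B,C,E,F,I,J,M} splits into {B,C,E,I,J} and {F,M}.
Refine {B,C,E,I,J} on symbol 0: members go to different blocks, giving {B,C,J} and {E,I}.
Refine {B,C,J} on symbol 2: members go to different blocks, giving {C,J} and {B}.
The partition is now stable with 8 blocks: {C,J} | {G,H} | {A} | {K} | {D,L} | {F,M} | {E,I} | {B}.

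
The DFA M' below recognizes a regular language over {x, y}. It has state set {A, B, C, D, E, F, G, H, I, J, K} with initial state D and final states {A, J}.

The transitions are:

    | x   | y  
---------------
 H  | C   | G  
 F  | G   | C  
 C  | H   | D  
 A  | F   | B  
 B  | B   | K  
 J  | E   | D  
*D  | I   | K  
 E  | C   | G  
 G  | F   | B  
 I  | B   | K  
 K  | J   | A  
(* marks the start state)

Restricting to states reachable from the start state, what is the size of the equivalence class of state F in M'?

3

All states are reachable from the start state.
Start with accepting vs non-accepting: {A,J} | {B,C,D,E,F,G,H,I,K}.
On input x, block {B,C,D,E,F,G,H,I,K} splits into {B,C,D,E,F,G,H,I} and {K}.
On input y, block {B,C,D,E,F,G,H,I} splits into {C,E,F,G,H} and {B,D,I}.
Refine {C,E,F,G,H} on symbol y: members go to different blocks, giving {E,F,H} and {C,G}.
The partition is now stable with 5 blocks: {A,J} | {E,F,H} | {K} | {B,D,I} | {C,G}.
State F belongs to the block {E,F,H}, which has 3 states.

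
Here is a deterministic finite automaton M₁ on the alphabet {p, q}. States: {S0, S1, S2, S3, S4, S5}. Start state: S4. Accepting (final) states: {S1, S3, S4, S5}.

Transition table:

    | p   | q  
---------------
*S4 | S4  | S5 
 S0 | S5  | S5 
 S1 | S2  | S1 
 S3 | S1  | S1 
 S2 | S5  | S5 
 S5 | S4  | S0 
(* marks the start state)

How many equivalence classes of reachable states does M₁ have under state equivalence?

Reachable states from the start: {S0,S4,S5}. Unreachable: {S1,S2,S3} — drop them.
Start with accepting vs non-accepting: {S4,S5} | {S0}.
Refine {S4,S5} on symbol q: members go to different blocks, giving {S4} and {S5}.
Stable partition: {S4} | {S0} | {S5} — 3 equivalence classes.

3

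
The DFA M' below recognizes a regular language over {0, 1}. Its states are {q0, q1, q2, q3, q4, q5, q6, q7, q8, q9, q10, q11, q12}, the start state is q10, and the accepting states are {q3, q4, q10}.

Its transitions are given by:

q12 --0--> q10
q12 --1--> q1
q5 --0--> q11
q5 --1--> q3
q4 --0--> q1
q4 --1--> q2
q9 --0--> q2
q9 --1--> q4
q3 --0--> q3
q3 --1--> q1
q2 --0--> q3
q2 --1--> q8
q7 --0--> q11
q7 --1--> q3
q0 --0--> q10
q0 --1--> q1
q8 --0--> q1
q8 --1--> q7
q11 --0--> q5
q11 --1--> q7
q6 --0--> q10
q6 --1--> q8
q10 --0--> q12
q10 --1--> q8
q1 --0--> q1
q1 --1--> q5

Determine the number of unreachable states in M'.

5

Starting at q10 and following transitions, the reachable set is {q1, q3, q5, q7, q8, q10, q11, q12}. That leaves q0, q2, q4, q6, q9 unreachable — 5 in total.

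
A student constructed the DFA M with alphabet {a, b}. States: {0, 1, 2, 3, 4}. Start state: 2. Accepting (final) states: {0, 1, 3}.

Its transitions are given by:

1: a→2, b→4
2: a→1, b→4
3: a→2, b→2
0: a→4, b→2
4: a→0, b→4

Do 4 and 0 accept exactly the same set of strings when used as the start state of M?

No

First remove the unreachable states {3}; 4 states remain.
Initial partition by acceptance: {0,1} | {2,4}.
Stable partition: {0,1} | {2,4} — 2 equivalence classes.
4 and 0 end up in different blocks, so they are distinguishable. For instance, the string 'ε' is accepted from only 0.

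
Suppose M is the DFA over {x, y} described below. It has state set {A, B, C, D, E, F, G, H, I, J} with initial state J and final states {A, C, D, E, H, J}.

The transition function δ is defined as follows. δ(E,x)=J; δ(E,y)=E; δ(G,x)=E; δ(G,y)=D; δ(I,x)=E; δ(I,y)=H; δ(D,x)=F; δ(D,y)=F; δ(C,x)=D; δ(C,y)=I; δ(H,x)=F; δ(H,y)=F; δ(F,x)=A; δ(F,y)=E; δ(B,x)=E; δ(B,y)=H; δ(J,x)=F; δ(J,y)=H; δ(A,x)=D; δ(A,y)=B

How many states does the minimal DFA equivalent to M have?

First remove the unreachable states {C,G,I}; 7 states remain.
P0 = {A,D,E,H,J} | {B,F}.
Refine {A,D,E,H,J} on symbol x: members go to different blocks, giving {D,H,J} and {A,E}.
Split {D,H,J} by δ(·,y) → {D,H} and {J}.
Split {B,F} by δ(·,y) → {B} and {F}.
Split {A,E} by δ(·,x) → {A} and {E}.
No further refinement is possible. Final partition (6 blocks): {D,H} | {B} | {A} | {J} | {F} | {E}.

6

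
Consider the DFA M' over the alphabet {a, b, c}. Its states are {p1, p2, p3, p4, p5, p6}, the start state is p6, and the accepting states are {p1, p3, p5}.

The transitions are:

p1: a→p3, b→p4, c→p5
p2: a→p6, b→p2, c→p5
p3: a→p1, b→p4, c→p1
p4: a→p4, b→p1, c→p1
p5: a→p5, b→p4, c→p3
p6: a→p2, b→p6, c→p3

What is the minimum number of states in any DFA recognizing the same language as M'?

3

Every state is reachable, so we keep all 6.
Start with accepting vs non-accepting: {p1,p3,p5} | {p2,p4,p6}.
Refine {p2,p4,p6} on symbol b: members go to different blocks, giving {p2,p6} and {p4}.
Stable partition: {p1,p3,p5} | {p2,p6} | {p4} — 3 equivalence classes.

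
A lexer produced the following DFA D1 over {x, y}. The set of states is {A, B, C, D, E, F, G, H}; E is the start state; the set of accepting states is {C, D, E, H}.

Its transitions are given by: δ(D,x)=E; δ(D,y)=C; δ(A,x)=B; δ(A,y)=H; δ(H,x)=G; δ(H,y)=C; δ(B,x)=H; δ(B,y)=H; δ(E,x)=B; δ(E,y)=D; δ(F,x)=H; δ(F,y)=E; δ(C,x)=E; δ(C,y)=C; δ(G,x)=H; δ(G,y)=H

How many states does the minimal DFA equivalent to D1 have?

3

First remove the unreachable states {A,F}; 6 states remain.
P0 = {C,D,E,H} | {B,G}.
Refine {C,D,E,H} on symbol x: members go to different blocks, giving {C,D} and {E,H}.
No further refinement is possible. Final partition (3 blocks): {C,D} | {B,G} | {E,H}.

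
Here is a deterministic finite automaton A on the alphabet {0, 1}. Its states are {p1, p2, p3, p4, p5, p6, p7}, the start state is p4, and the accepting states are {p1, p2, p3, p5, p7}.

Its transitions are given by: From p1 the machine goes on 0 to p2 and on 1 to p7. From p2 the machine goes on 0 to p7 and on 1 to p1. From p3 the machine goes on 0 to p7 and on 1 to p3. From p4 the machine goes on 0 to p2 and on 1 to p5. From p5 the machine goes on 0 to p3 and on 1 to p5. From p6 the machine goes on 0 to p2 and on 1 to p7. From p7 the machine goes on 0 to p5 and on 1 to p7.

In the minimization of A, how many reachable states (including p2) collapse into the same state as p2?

First remove the unreachable states {p6}; 6 states remain.
P0 = {p1,p2,p3,p5,p7} | {p4}.
The partition is now stable with 2 blocks: {p1,p2,p3,p5,p7} | {p4}.
The equivalence class containing p2 is {p1,p2,p3,p5,p7}, of size 5.

5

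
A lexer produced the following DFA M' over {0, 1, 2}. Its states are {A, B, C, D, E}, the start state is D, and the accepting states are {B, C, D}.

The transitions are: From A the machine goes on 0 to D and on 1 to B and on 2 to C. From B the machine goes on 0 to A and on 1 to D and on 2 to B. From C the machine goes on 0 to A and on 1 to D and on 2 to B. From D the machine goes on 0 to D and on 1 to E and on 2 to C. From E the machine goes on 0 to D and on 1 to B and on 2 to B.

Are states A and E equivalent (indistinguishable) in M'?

Start with accepting vs non-accepting: {B,C,D} | {A,E}.
Refine {B,C,D} on symbol 0: members go to different blocks, giving {B,C} and {D}.
Stable partition: {B,C} | {A,E} | {D} — 3 equivalence classes.
A and E lie in the same block of the stable partition, so they are equivalent — no string distinguishes them.

Yes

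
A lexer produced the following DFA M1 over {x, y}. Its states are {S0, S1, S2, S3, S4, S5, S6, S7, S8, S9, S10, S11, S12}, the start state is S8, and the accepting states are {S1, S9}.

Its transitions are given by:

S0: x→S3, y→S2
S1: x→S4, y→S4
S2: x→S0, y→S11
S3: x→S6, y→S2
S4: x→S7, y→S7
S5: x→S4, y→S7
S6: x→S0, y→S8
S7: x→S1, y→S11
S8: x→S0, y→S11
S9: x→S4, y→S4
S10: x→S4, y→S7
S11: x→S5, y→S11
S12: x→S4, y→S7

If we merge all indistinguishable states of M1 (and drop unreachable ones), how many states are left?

States {S9,S10,S12} cannot be reached from the start state, so discard them.
P0 = {S1} | {S0,S2,S3,S4,S5,S6,S7,S8,S11}.
On input x, block {S0,S2,S3,S4,S5,S6,S7,S8,S11} splits into {S0,S2,S3,S4,S5,S6,S8,S11} and {S7}.
Split {S0,S2,S3,S4,S5,S6,S8,S11} by δ(·,x) → {S0,S2,S3,S5,S6,S8,S11} and {S4}.
Split {S0,S2,S3,S5,S6,S8,S11} by δ(·,x) → {S0,S2,S3,S6,S8,S11} and {S5}.
Refine {S0,S2,S3,S6,S8,S11} on symbol x: members go to different blocks, giving {S0,S2,S3,S6,S8} and {S11}.
Split {S0,S2,S3,S6,S8} by δ(·,y) → {S0,S3,S6} and {S2,S8}.
Stable partition: {S1} | {S0,S3,S6} | {S7} | {S4} | {S5} | {S11} | {S2,S8} — 7 equivalence classes.

7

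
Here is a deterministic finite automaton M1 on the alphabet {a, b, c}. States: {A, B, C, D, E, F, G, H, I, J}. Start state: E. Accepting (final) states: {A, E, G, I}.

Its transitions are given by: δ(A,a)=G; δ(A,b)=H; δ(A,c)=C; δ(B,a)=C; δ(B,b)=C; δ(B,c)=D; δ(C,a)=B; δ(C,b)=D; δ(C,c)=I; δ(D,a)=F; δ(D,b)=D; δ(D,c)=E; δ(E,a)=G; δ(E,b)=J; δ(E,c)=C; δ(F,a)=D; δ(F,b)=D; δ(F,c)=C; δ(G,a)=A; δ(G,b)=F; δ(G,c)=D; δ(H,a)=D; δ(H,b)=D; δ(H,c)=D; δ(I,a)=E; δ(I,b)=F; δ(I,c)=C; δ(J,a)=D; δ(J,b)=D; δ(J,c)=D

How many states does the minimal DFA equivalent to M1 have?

P0 = {A,E,G,I} | {B,C,D,F,H,J}.
On input c, block {B,C,D,F,H,J} splits into {B,F,H,J} and {C,D}.
The partition is now stable with 3 blocks: {A,E,G,I} | {B,F,H,J} | {C,D}.

3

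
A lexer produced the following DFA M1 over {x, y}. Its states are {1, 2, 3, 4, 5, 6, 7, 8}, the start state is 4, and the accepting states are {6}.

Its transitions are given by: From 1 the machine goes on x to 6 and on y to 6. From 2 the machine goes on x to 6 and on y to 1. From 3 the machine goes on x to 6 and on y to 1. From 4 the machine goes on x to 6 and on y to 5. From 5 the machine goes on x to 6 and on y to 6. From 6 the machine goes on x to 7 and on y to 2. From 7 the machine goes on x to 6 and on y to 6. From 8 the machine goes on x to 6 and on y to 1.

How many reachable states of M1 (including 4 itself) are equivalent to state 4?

2

States {3,8} cannot be reached from the start state, so discard them.
P0 = {6} | {1,2,4,5,7}.
Refine {1,2,4,5,7} on symbol y: members go to different blocks, giving {1,5,7} and {2,4}.
Stable partition: {6} | {1,5,7} | {2,4} — 3 equivalence classes.
The equivalence class containing 4 is {2,4}, of size 2.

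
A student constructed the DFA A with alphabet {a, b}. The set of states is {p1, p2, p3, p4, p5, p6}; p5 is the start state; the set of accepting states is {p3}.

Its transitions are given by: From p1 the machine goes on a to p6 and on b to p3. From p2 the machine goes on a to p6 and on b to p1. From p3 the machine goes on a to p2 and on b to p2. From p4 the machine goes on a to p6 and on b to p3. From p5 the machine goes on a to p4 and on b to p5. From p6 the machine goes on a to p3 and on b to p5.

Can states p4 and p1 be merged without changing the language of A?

Every state is reachable, so we keep all 6.
Start with accepting vs non-accepting: {p3} | {p1,p2,p4,p5,p6}.
On input a, block {p1,p2,p4,p5,p6} splits into {p1,p2,p4,p5} and {p6}.
Split {p1,p2,p4,p5} by δ(·,a) → {p1,p2,p4} and {p5}.
Split {p1,p2,p4} by δ(·,b) → {p1,p4} and {p2}.
No further refinement is possible. Final partition (5 blocks): {p3} | {p1,p4} | {p6} | {p5} | {p2}.
p4 and p1 lie in the same block of the stable partition, so they are equivalent — no string distinguishes them.

Yes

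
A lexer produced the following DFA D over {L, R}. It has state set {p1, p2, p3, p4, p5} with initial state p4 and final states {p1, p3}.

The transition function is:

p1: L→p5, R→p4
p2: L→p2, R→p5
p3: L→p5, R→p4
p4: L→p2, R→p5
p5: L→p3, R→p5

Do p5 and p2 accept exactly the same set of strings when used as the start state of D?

No

States {p1} cannot be reached from the start state, so discard them.
P0 = {p3} | {p2,p4,p5}.
Refine {p2,p4,p5} on symbol L: members go to different blocks, giving {p2,p4} and {p5}.
Stable partition: {p3} | {p2,p4} | {p5} — 3 equivalence classes.
p5 and p2 end up in different blocks, so they are distinguishable. For instance, the string 'L' is accepted from only p5.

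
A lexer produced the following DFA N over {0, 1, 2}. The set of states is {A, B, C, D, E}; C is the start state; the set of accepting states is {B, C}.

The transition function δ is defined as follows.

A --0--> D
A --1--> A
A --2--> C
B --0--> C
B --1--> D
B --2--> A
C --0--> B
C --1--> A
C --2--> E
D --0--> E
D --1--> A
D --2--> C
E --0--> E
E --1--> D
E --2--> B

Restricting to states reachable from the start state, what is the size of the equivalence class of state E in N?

P0 = {B,C} | {A,D,E}.
The partition is now stable with 2 blocks: {B,C} | {A,D,E}.
The equivalence class containing E is {A,D,E}, of size 3.

3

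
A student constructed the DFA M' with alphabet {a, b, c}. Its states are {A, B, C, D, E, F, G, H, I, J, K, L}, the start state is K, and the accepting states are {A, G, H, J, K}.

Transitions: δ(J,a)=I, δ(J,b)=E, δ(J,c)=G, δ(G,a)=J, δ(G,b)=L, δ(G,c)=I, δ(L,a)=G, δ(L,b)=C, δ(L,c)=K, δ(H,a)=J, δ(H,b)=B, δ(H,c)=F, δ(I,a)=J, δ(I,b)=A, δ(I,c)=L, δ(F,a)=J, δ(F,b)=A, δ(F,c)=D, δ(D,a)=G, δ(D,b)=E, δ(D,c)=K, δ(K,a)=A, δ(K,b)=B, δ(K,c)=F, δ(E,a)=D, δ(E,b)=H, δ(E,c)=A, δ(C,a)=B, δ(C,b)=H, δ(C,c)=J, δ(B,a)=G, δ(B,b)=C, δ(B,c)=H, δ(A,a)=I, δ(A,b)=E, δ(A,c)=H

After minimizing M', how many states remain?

5

Every state is reachable, so we keep all 12.
P0 = {A,G,H,J,K} | {B,C,D,E,F,I,L}.
Refine {A,G,H,J,K} on symbol a: members go to different blocks, giving {G,H,K} and {A,J}.
Split {B,C,D,E,F,I,L} by δ(·,a) → {B,D,L} and {C,E} and {F,I}.
The partition is now stable with 5 blocks: {G,H,K} | {B,D,L} | {A,J} | {C,E} | {F,I}.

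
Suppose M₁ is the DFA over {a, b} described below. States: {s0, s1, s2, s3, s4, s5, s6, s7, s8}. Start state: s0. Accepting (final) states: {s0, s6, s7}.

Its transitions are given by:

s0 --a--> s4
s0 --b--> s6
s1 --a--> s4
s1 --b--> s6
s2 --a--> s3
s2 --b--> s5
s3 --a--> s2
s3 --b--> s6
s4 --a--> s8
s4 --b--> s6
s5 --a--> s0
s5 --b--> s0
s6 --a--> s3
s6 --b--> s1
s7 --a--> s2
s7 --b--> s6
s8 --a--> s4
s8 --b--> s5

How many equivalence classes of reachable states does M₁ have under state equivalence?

6

First remove the unreachable states {s7}; 8 states remain.
Initial partition by acceptance: {s0,s6} | {s1,s2,s3,s4,s5,s8}.
Split {s0,s6} by δ(·,b) → {s0} and {s6}.
Refine {s1,s2,s3,s4,s5,s8} on symbol a: members go to different blocks, giving {s1,s2,s3,s4,s8} and {s5}.
Refine {s1,s2,s3,s4,s8} on symbol b: members go to different blocks, giving {s1,s3,s4} and {s2,s8}.
Refine {s1,s3,s4} on symbol a: members go to different blocks, giving {s3,s4} and {s1}.
No further refinement is possible. Final partition (6 blocks): {s0} | {s3,s4} | {s6} | {s5} | {s2,s8} | {s1}.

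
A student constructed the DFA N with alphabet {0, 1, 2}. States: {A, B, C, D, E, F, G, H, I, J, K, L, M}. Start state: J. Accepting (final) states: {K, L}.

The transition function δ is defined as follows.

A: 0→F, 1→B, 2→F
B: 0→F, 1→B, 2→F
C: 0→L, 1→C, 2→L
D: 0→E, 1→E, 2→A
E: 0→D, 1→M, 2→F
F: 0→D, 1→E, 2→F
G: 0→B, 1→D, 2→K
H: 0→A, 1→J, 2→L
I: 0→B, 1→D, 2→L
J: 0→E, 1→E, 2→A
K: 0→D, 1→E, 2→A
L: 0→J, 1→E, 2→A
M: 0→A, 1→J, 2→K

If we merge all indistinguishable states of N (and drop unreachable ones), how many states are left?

States {C,G,H,I,L} cannot be reached from the start state, so discard them.
Initial partition by acceptance: {K} | {A,B,D,E,F,J,M}.
Split {A,B,D,E,F,J,M} by δ(·,2) → {A,B,D,E,F,J} and {M}.
On input 1, block {A,B,D,E,F,J} splits into {A,B,D,F,J} and {E}.
On input 0, block {A,B,D,F,J} splits into {A,B,F} and {D,J}.
Split {A,B,F} by δ(·,0) → {A,B} and {F}.
Stable partition: {K} | {A,B} | {M} | {E} | {D,J} | {F} — 6 equivalence classes.

6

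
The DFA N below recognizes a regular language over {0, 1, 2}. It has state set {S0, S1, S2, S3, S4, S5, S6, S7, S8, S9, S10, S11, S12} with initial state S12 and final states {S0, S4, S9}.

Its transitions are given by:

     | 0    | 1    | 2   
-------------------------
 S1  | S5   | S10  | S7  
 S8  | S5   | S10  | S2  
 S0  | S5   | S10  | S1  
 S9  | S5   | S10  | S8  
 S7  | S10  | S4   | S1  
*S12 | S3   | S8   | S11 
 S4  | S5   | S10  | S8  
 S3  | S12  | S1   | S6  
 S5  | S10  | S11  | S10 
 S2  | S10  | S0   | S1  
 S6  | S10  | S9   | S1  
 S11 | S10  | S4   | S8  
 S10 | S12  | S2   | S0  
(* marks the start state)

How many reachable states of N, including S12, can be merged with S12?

Every state is reachable, so we keep all 13.
Start with accepting vs non-accepting: {S0,S4,S9} | {S1,S2,S3,S5,S6,S7,S8,S10,S11,S12}.
On input 1, block {S1,S2,S3,S5,S6,S7,S8,S10,S11,S12} splits into {S1,S3,S5,S8,S10,S12} and {S2,S6,S7,S11}.
Refine {S1,S3,S5,S8,S10,S12} on symbol 1: members go to different blocks, giving {S1,S3,S8,S12} and {S5,S10}.
On input 0, block {S1,S3,S8,S12} splits into {S1,S8} and {S3,S12}.
On input 0, block {S5,S10} splits into {S5} and {S10}.
No further refinement is possible. Final partition (6 blocks): {S0,S4,S9} | {S1,S8} | {S2,S6,S7,S11} | {S5} | {S3,S12} | {S10}.
State S12 belongs to the block {S3,S12}, which has 2 states.

2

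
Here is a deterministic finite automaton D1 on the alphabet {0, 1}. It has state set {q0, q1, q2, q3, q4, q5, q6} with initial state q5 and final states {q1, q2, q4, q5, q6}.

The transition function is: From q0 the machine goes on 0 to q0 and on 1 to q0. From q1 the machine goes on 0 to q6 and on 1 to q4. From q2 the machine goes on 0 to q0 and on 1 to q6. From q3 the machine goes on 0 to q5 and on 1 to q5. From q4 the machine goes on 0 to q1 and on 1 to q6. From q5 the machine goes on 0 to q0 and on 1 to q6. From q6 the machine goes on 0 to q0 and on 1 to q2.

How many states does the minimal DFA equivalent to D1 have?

States {q1,q3,q4} cannot be reached from the start state, so discard them.
Initial partition by acceptance: {q2,q5,q6} | {q0}.
No further refinement is possible. Final partition (2 blocks): {q2,q5,q6} | {q0}.

2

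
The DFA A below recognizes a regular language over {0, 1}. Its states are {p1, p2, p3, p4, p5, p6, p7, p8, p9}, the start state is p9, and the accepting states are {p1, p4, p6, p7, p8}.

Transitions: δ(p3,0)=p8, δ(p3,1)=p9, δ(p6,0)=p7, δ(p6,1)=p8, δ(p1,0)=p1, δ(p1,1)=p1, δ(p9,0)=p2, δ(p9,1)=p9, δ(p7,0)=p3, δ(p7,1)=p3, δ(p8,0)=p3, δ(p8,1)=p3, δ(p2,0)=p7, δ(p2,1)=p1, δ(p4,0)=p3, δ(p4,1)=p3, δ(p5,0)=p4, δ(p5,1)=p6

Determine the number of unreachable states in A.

3

BFS from p9 reaches {p1, p2, p3, p7, p8, p9}; the 3 state(s) p4, p5, p6 are never visited.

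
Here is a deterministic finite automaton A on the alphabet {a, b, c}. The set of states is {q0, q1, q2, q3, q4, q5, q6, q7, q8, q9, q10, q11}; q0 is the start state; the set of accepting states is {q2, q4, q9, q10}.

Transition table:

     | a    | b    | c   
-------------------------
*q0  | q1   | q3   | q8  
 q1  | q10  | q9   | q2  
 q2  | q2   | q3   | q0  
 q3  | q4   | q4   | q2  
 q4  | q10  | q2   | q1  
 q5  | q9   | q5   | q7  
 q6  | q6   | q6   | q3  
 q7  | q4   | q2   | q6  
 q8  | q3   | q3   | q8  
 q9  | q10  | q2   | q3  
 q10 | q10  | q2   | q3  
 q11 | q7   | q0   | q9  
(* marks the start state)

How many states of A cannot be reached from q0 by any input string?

BFS from q0 reaches {q0, q1, q2, q3, q4, q8, q9, q10}; the 4 state(s) q5, q6, q7, q11 are never visited.

4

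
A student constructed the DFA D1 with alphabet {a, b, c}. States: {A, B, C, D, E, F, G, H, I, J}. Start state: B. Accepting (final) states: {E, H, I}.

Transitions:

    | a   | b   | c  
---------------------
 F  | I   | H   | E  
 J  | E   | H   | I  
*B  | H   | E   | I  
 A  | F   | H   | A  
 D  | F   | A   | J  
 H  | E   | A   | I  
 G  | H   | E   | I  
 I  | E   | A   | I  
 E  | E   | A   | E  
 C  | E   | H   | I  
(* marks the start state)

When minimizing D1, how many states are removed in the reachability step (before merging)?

4

BFS from B reaches {A, B, E, F, H, I}; the 4 state(s) C, D, G, J are never visited.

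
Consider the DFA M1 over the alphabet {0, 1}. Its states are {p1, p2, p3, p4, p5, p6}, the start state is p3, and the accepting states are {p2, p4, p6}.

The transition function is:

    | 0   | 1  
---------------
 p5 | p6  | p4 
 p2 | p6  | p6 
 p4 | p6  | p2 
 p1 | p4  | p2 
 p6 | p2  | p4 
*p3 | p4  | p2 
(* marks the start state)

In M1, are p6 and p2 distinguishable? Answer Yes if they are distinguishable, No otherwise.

Reachable states from the start: {p2,p3,p4,p6}. Unreachable: {p1,p5} — drop them.
Start with accepting vs non-accepting: {p2,p4,p6} | {p3}.
The partition is now stable with 2 blocks: {p2,p4,p6} | {p3}.
p6 and p2 lie in the same block of the stable partition, so they are equivalent — no string distinguishes them.

No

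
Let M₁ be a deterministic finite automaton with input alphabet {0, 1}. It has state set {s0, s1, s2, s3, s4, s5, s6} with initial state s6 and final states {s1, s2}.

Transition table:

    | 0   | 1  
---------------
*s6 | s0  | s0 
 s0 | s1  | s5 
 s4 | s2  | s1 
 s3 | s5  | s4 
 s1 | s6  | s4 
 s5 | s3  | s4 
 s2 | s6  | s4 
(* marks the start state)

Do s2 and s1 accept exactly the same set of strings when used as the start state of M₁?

Yes

All states are reachable from the start state.
Initial partition by acceptance: {s1,s2} | {s0,s3,s4,s5,s6}.
Refine {s0,s3,s4,s5,s6} on symbol 0: members go to different blocks, giving {s3,s5,s6} and {s0,s4}.
Refine {s3,s5,s6} on symbol 0: members go to different blocks, giving {s3,s5} and {s6}.
Split {s0,s4} by δ(·,1) → {s0} and {s4}.
Stable partition: {s1,s2} | {s3,s5} | {s0} | {s6} | {s4} — 5 equivalence classes.
s2 and s1 lie in the same block of the stable partition, so they are equivalent — no string distinguishes them.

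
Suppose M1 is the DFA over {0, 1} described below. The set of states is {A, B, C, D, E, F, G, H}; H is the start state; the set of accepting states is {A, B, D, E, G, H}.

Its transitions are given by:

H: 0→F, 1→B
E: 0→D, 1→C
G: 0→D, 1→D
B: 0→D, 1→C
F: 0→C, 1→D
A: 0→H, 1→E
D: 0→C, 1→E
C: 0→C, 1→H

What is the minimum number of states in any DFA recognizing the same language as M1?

States {A,G} cannot be reached from the start state, so discard them.
Start with accepting vs non-accepting: {B,D,E,H} | {C,F}.
Refine {B,D,E,H} on symbol 0: members go to different blocks, giving {B,E} and {D,H}.
Stable partition: {B,E} | {C,F} | {D,H} — 3 equivalence classes.

3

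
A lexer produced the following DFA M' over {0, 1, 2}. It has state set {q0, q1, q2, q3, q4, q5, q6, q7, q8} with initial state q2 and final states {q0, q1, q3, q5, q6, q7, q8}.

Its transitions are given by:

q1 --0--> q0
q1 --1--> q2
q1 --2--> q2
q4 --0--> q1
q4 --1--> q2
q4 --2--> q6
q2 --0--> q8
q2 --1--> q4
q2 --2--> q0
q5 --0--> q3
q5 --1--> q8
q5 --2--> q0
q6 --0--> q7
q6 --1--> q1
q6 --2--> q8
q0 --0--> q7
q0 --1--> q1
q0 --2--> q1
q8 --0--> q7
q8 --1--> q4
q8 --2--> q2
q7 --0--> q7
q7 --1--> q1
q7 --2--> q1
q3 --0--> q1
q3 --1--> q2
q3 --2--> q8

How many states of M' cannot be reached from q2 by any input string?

Starting at q2 and following transitions, the reachable set is {q0, q1, q2, q4, q6, q7, q8}. That leaves q3, q5 unreachable — 2 in total.

2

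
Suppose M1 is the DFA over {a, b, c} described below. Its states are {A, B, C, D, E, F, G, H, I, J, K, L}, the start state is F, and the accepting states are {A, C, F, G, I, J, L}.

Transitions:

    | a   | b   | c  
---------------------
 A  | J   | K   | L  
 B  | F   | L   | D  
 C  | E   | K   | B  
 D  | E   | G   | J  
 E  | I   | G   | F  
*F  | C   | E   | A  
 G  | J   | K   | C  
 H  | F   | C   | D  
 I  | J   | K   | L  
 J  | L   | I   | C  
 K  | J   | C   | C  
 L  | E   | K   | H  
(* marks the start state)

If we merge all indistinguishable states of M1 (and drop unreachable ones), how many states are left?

P0 = {A,C,F,G,I,J,L} | {B,D,E,H,K}.
Split {A,C,F,G,I,J,L} by δ(·,a) → {A,F,G,I,J} and {C,L}.
Refine {A,F,G,I,J} on symbol a: members go to different blocks, giving {A,G,I} and {F,J}.
On input a, block {B,D,E,H,K} splits into {B,H,K} and {D} and {E}.
Refine {B,H,K} on symbol c: members go to different blocks, giving {B,H} and {K}.
Split {F,J} by δ(·,b) → {F} and {J}.
The partition is now stable with 8 blocks: {A,G,I} | {B,H} | {C,L} | {F} | {D} | {E} | {K} | {J}.

8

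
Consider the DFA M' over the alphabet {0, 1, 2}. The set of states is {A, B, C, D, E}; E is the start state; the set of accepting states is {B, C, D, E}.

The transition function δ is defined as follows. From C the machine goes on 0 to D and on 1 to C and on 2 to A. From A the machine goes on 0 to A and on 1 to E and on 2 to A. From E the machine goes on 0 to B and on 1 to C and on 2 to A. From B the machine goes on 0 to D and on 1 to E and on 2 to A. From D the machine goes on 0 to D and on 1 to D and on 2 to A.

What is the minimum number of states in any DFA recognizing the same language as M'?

Every state is reachable, so we keep all 5.
Start with accepting vs non-accepting: {B,C,D,E} | {A}.
No further refinement is possible. Final partition (2 blocks): {B,C,D,E} | {A}.

2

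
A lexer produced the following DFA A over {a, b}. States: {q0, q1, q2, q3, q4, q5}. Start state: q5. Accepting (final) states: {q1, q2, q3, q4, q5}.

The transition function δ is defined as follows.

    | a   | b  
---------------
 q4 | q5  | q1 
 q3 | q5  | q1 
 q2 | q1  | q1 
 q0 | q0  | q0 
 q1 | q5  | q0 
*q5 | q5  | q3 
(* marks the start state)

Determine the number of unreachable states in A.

BFS from q5 reaches {q0, q1, q3, q5}; the 2 state(s) q2, q4 are never visited.

2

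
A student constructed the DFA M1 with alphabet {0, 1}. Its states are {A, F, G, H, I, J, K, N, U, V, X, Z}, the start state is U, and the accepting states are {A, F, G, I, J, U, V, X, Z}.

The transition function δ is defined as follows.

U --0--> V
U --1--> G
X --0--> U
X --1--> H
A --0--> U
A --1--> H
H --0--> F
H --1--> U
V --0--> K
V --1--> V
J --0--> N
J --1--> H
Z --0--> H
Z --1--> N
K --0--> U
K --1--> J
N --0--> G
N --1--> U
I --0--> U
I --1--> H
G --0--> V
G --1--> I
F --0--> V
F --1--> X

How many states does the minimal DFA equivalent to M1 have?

First remove the unreachable states {A,Z}; 10 states remain.
P0 = {F,G,I,J,U,V,X} | {H,K,N}.
Split {F,G,I,J,U,V,X} by δ(·,0) → {F,G,I,U,X} and {J,V}.
Split {F,G,I,U,X} by δ(·,0) → {F,G,U} and {I,X}.
Refine {F,G,U} on symbol 1: members go to different blocks, giving {F,G} and {U}.
On input 0, block {H,K,N} splits into {H,N} and {K}.
On input 0, block {J,V} splits into {J} and {V}.
The partition is now stable with 7 blocks: {F,G} | {H,N} | {J} | {I,X} | {U} | {K} | {V}.

7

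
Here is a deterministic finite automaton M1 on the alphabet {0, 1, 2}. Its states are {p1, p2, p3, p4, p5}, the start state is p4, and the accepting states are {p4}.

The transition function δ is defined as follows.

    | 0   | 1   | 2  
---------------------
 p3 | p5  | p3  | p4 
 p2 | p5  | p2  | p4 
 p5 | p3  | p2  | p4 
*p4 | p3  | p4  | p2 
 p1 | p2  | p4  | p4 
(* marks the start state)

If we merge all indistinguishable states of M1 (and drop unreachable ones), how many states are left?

2

First remove the unreachable states {p1}; 4 states remain.
Start with accepting vs non-accepting: {p4} | {p2,p3,p5}.
No further refinement is possible. Final partition (2 blocks): {p4} | {p2,p3,p5}.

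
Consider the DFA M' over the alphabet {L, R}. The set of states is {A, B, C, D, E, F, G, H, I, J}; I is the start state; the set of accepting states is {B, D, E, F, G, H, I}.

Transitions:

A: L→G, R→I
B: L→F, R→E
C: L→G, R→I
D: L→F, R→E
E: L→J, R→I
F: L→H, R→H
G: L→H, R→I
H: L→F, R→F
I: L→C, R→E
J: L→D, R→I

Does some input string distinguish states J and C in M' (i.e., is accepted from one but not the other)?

First remove the unreachable states {A,B}; 8 states remain.
P0 = {D,E,F,G,H,I} | {C,J}.
Split {D,E,F,G,H,I} by δ(·,L) → {D,F,G,H} and {E,I}.
Split {D,F,G,H} by δ(·,R) → {D,G} and {F,H}.
No further refinement is possible. Final partition (4 blocks): {D,G} | {C,J} | {E,I} | {F,H}.
J and C lie in the same block of the stable partition, so they are equivalent — no string distinguishes them.

No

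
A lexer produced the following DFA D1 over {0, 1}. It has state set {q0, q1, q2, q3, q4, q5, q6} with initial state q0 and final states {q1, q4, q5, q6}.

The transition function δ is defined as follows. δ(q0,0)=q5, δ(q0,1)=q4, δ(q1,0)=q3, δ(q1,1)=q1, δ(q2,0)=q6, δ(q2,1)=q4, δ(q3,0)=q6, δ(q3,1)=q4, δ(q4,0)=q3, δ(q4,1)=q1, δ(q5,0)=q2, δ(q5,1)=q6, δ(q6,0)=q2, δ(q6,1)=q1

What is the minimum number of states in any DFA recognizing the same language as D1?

2

Initial partition by acceptance: {q1,q4,q5,q6} | {q0,q2,q3}.
Stable partition: {q1,q4,q5,q6} | {q0,q2,q3} — 2 equivalence classes.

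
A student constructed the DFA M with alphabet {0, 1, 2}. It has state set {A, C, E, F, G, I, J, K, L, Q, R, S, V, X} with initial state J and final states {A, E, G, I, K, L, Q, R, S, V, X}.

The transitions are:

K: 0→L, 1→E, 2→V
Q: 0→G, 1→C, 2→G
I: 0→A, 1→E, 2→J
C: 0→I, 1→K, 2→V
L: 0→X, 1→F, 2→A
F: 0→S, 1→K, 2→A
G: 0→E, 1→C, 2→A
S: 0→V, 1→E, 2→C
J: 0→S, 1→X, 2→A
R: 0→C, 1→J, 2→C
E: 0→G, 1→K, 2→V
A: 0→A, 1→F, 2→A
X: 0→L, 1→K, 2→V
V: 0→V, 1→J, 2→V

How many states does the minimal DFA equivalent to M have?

First remove the unreachable states {Q,R}; 12 states remain.
P0 = {A,E,G,I,K,L,S,V,X} | {C,F,J}.
Split {A,E,G,I,K,L,S,V,X} by δ(·,1) → {E,I,K,S,X} and {A,G,L,V}.
On input 2, block {E,I,K,S,X} splits into {E,K,X} and {I,S}.
Split {A,G,L,V} by δ(·,0) → {G,L} and {A,V}.
Stable partition: {E,K,X} | {C,F,J} | {G,L} | {I,S} | {A,V} — 5 equivalence classes.

5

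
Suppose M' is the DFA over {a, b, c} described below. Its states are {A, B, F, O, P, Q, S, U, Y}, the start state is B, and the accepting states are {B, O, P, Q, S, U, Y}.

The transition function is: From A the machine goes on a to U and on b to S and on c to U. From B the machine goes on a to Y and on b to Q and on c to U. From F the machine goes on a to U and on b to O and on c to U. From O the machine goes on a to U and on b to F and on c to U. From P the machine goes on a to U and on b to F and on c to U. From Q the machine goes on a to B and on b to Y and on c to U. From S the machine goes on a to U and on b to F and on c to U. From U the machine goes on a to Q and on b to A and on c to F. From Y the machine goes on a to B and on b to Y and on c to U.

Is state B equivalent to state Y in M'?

Reachable states from the start: {A,B,F,O,Q,S,U,Y}. Unreachable: {P} — drop them.
P0 = {B,O,Q,S,U,Y} | {A,F}.
Refine {B,O,Q,S,U,Y} on symbol b: members go to different blocks, giving {O,S,U} and {B,Q,Y}.
On input a, block {O,S,U} splits into {O,S} and {U}.
The partition is now stable with 4 blocks: {O,S} | {A,F} | {B,Q,Y} | {U}.
B and Y lie in the same block of the stable partition, so they are equivalent — no string distinguishes them.

Yes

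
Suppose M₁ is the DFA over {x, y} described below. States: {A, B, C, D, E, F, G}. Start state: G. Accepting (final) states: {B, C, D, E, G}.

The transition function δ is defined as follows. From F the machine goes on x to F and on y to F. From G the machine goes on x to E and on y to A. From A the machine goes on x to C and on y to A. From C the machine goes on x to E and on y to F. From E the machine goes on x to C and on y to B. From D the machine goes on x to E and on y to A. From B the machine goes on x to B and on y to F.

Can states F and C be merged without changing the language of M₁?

First remove the unreachable states {D}; 6 states remain.
Start with accepting vs non-accepting: {B,C,E,G} | {A,F}.
Split {B,C,E,G} by δ(·,y) → {B,C,G} and {E}.
Split {B,C,G} by δ(·,x) → {C,G} and {B}.
Split {A,F} by δ(·,x) → {A} and {F}.
Refine {C,G} on symbol y: members go to different blocks, giving {C} and {G}.
No further refinement is possible. Final partition (6 blocks): {C} | {A} | {E} | {B} | {F} | {G}.
F and C end up in different blocks, so they are distinguishable. For instance, the string 'ε' is accepted from only C.

No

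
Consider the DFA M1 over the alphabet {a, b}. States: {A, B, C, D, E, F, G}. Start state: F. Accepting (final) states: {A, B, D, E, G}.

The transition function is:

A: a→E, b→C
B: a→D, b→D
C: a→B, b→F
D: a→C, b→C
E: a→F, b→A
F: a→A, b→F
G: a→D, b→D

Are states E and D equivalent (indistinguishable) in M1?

No

First remove the unreachable states {G}; 6 states remain.
P0 = {A,B,D,E} | {C,F}.
On input a, block {A,B,D,E} splits into {A,B} and {D,E}.
Split {A,B} by δ(·,b) → {A} and {B}.
Split {C,F} by δ(·,a) → {C} and {F}.
On input a, block {D,E} splits into {D} and {E}.
Stable partition: {A} | {C} | {D} | {B} | {F} | {E} — 6 equivalence classes.
E and D end up in different blocks, so they are distinguishable. For instance, the string 'b' is accepted from only E.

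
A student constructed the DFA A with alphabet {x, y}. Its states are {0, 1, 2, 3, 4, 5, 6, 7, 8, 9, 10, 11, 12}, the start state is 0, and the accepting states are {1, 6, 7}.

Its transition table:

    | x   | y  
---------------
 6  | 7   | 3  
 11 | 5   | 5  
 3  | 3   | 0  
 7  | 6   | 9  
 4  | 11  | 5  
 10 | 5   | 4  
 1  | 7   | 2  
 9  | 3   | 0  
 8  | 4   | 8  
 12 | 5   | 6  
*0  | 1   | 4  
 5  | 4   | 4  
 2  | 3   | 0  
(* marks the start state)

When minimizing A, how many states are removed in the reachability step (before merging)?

No path from 0 leads to 8, 10, 12; the other 10 states are all reachable.

3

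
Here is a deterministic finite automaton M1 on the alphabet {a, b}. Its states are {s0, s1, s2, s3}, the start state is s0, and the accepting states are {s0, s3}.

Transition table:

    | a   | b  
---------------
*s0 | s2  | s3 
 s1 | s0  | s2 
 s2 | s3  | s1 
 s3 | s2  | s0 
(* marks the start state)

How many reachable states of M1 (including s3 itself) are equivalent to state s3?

2

All states are reachable from the start state.
Start with accepting vs non-accepting: {s0,s3} | {s1,s2}.
No further refinement is possible. Final partition (2 blocks): {s0,s3} | {s1,s2}.
The equivalence class containing s3 is {s0,s3}, of size 2.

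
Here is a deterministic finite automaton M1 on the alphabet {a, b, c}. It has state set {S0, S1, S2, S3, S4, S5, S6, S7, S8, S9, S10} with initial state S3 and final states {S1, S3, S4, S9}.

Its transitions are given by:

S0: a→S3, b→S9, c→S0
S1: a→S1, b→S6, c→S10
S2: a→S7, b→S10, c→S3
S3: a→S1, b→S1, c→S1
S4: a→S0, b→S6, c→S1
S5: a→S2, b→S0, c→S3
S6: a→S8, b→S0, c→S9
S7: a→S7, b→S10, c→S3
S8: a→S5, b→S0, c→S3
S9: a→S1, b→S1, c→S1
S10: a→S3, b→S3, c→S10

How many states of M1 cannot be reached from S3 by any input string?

1

BFS from S3 reaches {S0, S1, S2, S3, S5, S6, S7, S8, S9, S10}; the 1 state(s) S4 are never visited.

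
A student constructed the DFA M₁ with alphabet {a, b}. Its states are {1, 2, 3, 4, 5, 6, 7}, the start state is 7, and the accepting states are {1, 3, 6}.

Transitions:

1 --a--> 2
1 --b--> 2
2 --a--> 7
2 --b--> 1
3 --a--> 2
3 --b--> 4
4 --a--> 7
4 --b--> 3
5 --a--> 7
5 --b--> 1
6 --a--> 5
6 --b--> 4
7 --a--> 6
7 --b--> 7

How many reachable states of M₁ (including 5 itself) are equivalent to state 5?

3

Every state is reachable, so we keep all 7.
Initial partition by acceptance: {1,3,6} | {2,4,5,7}.
Split {2,4,5,7} by δ(·,a) → {2,4,5} and {7}.
Stable partition: {1,3,6} | {2,4,5} | {7} — 3 equivalence classes.
State 5 belongs to the block {2,4,5}, which has 3 states.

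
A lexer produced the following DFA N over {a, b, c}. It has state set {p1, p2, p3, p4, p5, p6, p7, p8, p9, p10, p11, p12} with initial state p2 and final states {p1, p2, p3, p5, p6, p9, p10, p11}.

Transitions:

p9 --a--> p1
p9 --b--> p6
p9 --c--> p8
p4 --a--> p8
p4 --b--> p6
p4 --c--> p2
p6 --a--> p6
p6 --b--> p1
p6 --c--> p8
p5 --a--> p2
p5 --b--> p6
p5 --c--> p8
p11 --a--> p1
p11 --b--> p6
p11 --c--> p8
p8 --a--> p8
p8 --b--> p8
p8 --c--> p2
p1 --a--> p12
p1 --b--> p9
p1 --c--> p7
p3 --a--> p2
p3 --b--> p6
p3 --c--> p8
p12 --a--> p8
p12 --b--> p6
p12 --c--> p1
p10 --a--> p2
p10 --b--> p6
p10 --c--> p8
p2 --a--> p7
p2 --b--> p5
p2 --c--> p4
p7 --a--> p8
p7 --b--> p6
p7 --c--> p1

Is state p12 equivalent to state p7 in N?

Reachable states from the start: {p1,p2,p4,p5,p6,p7,p8,p9,p12}. Unreachable: {p3,p10,p11} — drop them.
P0 = {p1,p2,p5,p6,p9} | {p4,p7,p8,p12}.
Split {p1,p2,p5,p6,p9} by δ(·,a) → {p5,p6,p9} and {p1,p2}.
On input a, block {p5,p6,p9} splits into {p5,p9} and {p6}.
On input b, block {p4,p7,p8,p12} splits into {p4,p7,p12} and {p8}.
Stable partition: {p5,p9} | {p4,p7,p12} | {p1,p2} | {p6} | {p8} — 5 equivalence classes.
p12 and p7 lie in the same block of the stable partition, so they are equivalent — no string distinguishes them.

Yes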